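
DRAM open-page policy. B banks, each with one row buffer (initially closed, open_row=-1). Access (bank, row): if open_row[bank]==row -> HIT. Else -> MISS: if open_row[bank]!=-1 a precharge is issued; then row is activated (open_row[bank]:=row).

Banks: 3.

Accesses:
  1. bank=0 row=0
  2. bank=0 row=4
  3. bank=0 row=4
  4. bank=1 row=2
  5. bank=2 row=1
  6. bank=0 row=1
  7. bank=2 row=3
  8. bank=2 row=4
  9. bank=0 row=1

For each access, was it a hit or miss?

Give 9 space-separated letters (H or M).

Acc 1: bank0 row0 -> MISS (open row0); precharges=0
Acc 2: bank0 row4 -> MISS (open row4); precharges=1
Acc 3: bank0 row4 -> HIT
Acc 4: bank1 row2 -> MISS (open row2); precharges=1
Acc 5: bank2 row1 -> MISS (open row1); precharges=1
Acc 6: bank0 row1 -> MISS (open row1); precharges=2
Acc 7: bank2 row3 -> MISS (open row3); precharges=3
Acc 8: bank2 row4 -> MISS (open row4); precharges=4
Acc 9: bank0 row1 -> HIT

Answer: M M H M M M M M H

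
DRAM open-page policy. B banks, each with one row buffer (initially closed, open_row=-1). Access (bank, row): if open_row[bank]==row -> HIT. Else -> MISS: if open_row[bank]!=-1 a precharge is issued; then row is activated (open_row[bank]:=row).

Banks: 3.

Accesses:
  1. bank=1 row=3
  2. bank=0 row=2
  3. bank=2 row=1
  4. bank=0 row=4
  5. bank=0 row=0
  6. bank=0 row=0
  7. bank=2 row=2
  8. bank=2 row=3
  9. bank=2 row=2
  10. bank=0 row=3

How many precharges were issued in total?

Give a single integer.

Answer: 6

Derivation:
Acc 1: bank1 row3 -> MISS (open row3); precharges=0
Acc 2: bank0 row2 -> MISS (open row2); precharges=0
Acc 3: bank2 row1 -> MISS (open row1); precharges=0
Acc 4: bank0 row4 -> MISS (open row4); precharges=1
Acc 5: bank0 row0 -> MISS (open row0); precharges=2
Acc 6: bank0 row0 -> HIT
Acc 7: bank2 row2 -> MISS (open row2); precharges=3
Acc 8: bank2 row3 -> MISS (open row3); precharges=4
Acc 9: bank2 row2 -> MISS (open row2); precharges=5
Acc 10: bank0 row3 -> MISS (open row3); precharges=6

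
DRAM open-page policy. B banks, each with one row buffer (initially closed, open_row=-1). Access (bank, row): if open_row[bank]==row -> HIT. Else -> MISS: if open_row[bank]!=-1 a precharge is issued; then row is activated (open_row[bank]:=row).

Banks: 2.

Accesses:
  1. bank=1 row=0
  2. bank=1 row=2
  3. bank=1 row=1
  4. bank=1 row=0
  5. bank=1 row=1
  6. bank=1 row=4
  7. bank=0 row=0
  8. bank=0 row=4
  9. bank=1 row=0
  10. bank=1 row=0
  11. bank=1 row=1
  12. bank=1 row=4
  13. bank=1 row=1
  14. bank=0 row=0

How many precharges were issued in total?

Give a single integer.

Acc 1: bank1 row0 -> MISS (open row0); precharges=0
Acc 2: bank1 row2 -> MISS (open row2); precharges=1
Acc 3: bank1 row1 -> MISS (open row1); precharges=2
Acc 4: bank1 row0 -> MISS (open row0); precharges=3
Acc 5: bank1 row1 -> MISS (open row1); precharges=4
Acc 6: bank1 row4 -> MISS (open row4); precharges=5
Acc 7: bank0 row0 -> MISS (open row0); precharges=5
Acc 8: bank0 row4 -> MISS (open row4); precharges=6
Acc 9: bank1 row0 -> MISS (open row0); precharges=7
Acc 10: bank1 row0 -> HIT
Acc 11: bank1 row1 -> MISS (open row1); precharges=8
Acc 12: bank1 row4 -> MISS (open row4); precharges=9
Acc 13: bank1 row1 -> MISS (open row1); precharges=10
Acc 14: bank0 row0 -> MISS (open row0); precharges=11

Answer: 11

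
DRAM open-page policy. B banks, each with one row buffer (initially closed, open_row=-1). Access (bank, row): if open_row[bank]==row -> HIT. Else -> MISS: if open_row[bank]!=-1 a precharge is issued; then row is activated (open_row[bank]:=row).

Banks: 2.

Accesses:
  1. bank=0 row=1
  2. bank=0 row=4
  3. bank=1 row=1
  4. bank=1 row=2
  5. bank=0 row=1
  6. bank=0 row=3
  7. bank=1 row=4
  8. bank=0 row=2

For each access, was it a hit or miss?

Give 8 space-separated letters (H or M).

Answer: M M M M M M M M

Derivation:
Acc 1: bank0 row1 -> MISS (open row1); precharges=0
Acc 2: bank0 row4 -> MISS (open row4); precharges=1
Acc 3: bank1 row1 -> MISS (open row1); precharges=1
Acc 4: bank1 row2 -> MISS (open row2); precharges=2
Acc 5: bank0 row1 -> MISS (open row1); precharges=3
Acc 6: bank0 row3 -> MISS (open row3); precharges=4
Acc 7: bank1 row4 -> MISS (open row4); precharges=5
Acc 8: bank0 row2 -> MISS (open row2); precharges=6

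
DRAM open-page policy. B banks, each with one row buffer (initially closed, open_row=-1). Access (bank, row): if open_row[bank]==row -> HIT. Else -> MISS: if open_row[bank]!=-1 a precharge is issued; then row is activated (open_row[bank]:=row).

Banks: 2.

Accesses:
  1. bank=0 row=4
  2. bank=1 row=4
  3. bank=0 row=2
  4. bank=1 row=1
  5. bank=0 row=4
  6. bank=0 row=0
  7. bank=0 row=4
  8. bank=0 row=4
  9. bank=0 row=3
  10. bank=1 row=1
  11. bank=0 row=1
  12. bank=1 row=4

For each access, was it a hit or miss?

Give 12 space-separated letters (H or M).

Acc 1: bank0 row4 -> MISS (open row4); precharges=0
Acc 2: bank1 row4 -> MISS (open row4); precharges=0
Acc 3: bank0 row2 -> MISS (open row2); precharges=1
Acc 4: bank1 row1 -> MISS (open row1); precharges=2
Acc 5: bank0 row4 -> MISS (open row4); precharges=3
Acc 6: bank0 row0 -> MISS (open row0); precharges=4
Acc 7: bank0 row4 -> MISS (open row4); precharges=5
Acc 8: bank0 row4 -> HIT
Acc 9: bank0 row3 -> MISS (open row3); precharges=6
Acc 10: bank1 row1 -> HIT
Acc 11: bank0 row1 -> MISS (open row1); precharges=7
Acc 12: bank1 row4 -> MISS (open row4); precharges=8

Answer: M M M M M M M H M H M M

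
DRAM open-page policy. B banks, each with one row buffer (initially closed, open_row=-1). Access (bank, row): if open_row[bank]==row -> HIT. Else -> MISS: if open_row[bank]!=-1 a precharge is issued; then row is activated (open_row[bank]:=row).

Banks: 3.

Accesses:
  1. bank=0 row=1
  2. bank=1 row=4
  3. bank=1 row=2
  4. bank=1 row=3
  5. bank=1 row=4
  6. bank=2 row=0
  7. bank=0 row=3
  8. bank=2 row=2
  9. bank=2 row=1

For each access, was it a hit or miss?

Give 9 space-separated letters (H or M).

Answer: M M M M M M M M M

Derivation:
Acc 1: bank0 row1 -> MISS (open row1); precharges=0
Acc 2: bank1 row4 -> MISS (open row4); precharges=0
Acc 3: bank1 row2 -> MISS (open row2); precharges=1
Acc 4: bank1 row3 -> MISS (open row3); precharges=2
Acc 5: bank1 row4 -> MISS (open row4); precharges=3
Acc 6: bank2 row0 -> MISS (open row0); precharges=3
Acc 7: bank0 row3 -> MISS (open row3); precharges=4
Acc 8: bank2 row2 -> MISS (open row2); precharges=5
Acc 9: bank2 row1 -> MISS (open row1); precharges=6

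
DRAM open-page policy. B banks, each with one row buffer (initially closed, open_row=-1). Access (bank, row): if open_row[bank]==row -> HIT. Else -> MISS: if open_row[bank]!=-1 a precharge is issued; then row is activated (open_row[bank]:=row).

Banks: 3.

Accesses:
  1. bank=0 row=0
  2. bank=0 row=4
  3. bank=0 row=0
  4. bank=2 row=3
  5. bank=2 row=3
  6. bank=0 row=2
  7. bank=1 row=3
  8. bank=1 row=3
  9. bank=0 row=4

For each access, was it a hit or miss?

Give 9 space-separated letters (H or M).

Answer: M M M M H M M H M

Derivation:
Acc 1: bank0 row0 -> MISS (open row0); precharges=0
Acc 2: bank0 row4 -> MISS (open row4); precharges=1
Acc 3: bank0 row0 -> MISS (open row0); precharges=2
Acc 4: bank2 row3 -> MISS (open row3); precharges=2
Acc 5: bank2 row3 -> HIT
Acc 6: bank0 row2 -> MISS (open row2); precharges=3
Acc 7: bank1 row3 -> MISS (open row3); precharges=3
Acc 8: bank1 row3 -> HIT
Acc 9: bank0 row4 -> MISS (open row4); precharges=4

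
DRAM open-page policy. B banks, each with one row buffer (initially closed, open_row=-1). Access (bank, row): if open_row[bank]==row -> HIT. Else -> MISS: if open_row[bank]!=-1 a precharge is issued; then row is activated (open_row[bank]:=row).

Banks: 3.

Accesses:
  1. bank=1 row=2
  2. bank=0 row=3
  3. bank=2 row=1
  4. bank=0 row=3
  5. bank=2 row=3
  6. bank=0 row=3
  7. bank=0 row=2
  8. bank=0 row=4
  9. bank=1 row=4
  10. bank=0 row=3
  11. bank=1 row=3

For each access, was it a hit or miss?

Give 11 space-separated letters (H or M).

Acc 1: bank1 row2 -> MISS (open row2); precharges=0
Acc 2: bank0 row3 -> MISS (open row3); precharges=0
Acc 3: bank2 row1 -> MISS (open row1); precharges=0
Acc 4: bank0 row3 -> HIT
Acc 5: bank2 row3 -> MISS (open row3); precharges=1
Acc 6: bank0 row3 -> HIT
Acc 7: bank0 row2 -> MISS (open row2); precharges=2
Acc 8: bank0 row4 -> MISS (open row4); precharges=3
Acc 9: bank1 row4 -> MISS (open row4); precharges=4
Acc 10: bank0 row3 -> MISS (open row3); precharges=5
Acc 11: bank1 row3 -> MISS (open row3); precharges=6

Answer: M M M H M H M M M M M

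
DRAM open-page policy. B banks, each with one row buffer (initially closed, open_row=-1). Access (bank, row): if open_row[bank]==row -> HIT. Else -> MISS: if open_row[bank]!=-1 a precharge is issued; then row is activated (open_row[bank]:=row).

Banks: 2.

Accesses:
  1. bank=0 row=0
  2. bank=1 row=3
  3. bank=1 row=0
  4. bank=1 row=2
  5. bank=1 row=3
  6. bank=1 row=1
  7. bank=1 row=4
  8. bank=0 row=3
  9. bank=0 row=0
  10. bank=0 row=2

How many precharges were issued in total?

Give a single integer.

Acc 1: bank0 row0 -> MISS (open row0); precharges=0
Acc 2: bank1 row3 -> MISS (open row3); precharges=0
Acc 3: bank1 row0 -> MISS (open row0); precharges=1
Acc 4: bank1 row2 -> MISS (open row2); precharges=2
Acc 5: bank1 row3 -> MISS (open row3); precharges=3
Acc 6: bank1 row1 -> MISS (open row1); precharges=4
Acc 7: bank1 row4 -> MISS (open row4); precharges=5
Acc 8: bank0 row3 -> MISS (open row3); precharges=6
Acc 9: bank0 row0 -> MISS (open row0); precharges=7
Acc 10: bank0 row2 -> MISS (open row2); precharges=8

Answer: 8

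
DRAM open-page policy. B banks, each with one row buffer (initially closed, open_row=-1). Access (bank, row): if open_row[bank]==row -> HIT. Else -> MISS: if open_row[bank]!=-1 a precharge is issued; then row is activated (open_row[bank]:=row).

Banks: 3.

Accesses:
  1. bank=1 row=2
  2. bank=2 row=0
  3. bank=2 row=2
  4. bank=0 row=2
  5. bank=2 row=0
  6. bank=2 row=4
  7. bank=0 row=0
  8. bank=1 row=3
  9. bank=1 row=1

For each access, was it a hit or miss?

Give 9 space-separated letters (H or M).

Answer: M M M M M M M M M

Derivation:
Acc 1: bank1 row2 -> MISS (open row2); precharges=0
Acc 2: bank2 row0 -> MISS (open row0); precharges=0
Acc 3: bank2 row2 -> MISS (open row2); precharges=1
Acc 4: bank0 row2 -> MISS (open row2); precharges=1
Acc 5: bank2 row0 -> MISS (open row0); precharges=2
Acc 6: bank2 row4 -> MISS (open row4); precharges=3
Acc 7: bank0 row0 -> MISS (open row0); precharges=4
Acc 8: bank1 row3 -> MISS (open row3); precharges=5
Acc 9: bank1 row1 -> MISS (open row1); precharges=6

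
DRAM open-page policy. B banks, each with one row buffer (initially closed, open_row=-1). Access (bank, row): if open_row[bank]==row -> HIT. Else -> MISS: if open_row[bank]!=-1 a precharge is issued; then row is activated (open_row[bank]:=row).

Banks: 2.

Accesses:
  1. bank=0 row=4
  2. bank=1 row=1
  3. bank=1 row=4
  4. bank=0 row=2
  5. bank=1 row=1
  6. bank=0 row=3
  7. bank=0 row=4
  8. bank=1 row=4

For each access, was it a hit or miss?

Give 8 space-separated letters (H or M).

Acc 1: bank0 row4 -> MISS (open row4); precharges=0
Acc 2: bank1 row1 -> MISS (open row1); precharges=0
Acc 3: bank1 row4 -> MISS (open row4); precharges=1
Acc 4: bank0 row2 -> MISS (open row2); precharges=2
Acc 5: bank1 row1 -> MISS (open row1); precharges=3
Acc 6: bank0 row3 -> MISS (open row3); precharges=4
Acc 7: bank0 row4 -> MISS (open row4); precharges=5
Acc 8: bank1 row4 -> MISS (open row4); precharges=6

Answer: M M M M M M M M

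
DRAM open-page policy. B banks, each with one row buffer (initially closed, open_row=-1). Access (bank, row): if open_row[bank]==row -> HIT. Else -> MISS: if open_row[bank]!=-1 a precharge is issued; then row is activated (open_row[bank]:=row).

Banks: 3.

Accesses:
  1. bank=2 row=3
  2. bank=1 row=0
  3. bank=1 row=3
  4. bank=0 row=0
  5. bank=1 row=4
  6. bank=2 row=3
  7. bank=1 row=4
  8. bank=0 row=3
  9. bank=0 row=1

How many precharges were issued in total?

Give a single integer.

Answer: 4

Derivation:
Acc 1: bank2 row3 -> MISS (open row3); precharges=0
Acc 2: bank1 row0 -> MISS (open row0); precharges=0
Acc 3: bank1 row3 -> MISS (open row3); precharges=1
Acc 4: bank0 row0 -> MISS (open row0); precharges=1
Acc 5: bank1 row4 -> MISS (open row4); precharges=2
Acc 6: bank2 row3 -> HIT
Acc 7: bank1 row4 -> HIT
Acc 8: bank0 row3 -> MISS (open row3); precharges=3
Acc 9: bank0 row1 -> MISS (open row1); precharges=4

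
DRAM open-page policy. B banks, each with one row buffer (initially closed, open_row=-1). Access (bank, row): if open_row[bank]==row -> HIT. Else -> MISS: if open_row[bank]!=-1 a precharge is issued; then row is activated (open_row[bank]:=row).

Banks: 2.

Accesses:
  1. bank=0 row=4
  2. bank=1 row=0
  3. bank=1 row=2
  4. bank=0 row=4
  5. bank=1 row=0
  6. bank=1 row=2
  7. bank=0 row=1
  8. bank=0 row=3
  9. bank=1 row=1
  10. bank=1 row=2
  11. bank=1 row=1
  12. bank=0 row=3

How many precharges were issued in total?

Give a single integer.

Acc 1: bank0 row4 -> MISS (open row4); precharges=0
Acc 2: bank1 row0 -> MISS (open row0); precharges=0
Acc 3: bank1 row2 -> MISS (open row2); precharges=1
Acc 4: bank0 row4 -> HIT
Acc 5: bank1 row0 -> MISS (open row0); precharges=2
Acc 6: bank1 row2 -> MISS (open row2); precharges=3
Acc 7: bank0 row1 -> MISS (open row1); precharges=4
Acc 8: bank0 row3 -> MISS (open row3); precharges=5
Acc 9: bank1 row1 -> MISS (open row1); precharges=6
Acc 10: bank1 row2 -> MISS (open row2); precharges=7
Acc 11: bank1 row1 -> MISS (open row1); precharges=8
Acc 12: bank0 row3 -> HIT

Answer: 8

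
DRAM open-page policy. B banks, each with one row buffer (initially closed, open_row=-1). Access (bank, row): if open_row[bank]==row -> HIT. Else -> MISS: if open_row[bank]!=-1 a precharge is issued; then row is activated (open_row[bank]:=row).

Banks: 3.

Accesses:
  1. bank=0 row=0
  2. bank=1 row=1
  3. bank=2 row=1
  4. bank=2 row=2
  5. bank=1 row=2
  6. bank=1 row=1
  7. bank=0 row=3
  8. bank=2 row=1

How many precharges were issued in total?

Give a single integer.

Acc 1: bank0 row0 -> MISS (open row0); precharges=0
Acc 2: bank1 row1 -> MISS (open row1); precharges=0
Acc 3: bank2 row1 -> MISS (open row1); precharges=0
Acc 4: bank2 row2 -> MISS (open row2); precharges=1
Acc 5: bank1 row2 -> MISS (open row2); precharges=2
Acc 6: bank1 row1 -> MISS (open row1); precharges=3
Acc 7: bank0 row3 -> MISS (open row3); precharges=4
Acc 8: bank2 row1 -> MISS (open row1); precharges=5

Answer: 5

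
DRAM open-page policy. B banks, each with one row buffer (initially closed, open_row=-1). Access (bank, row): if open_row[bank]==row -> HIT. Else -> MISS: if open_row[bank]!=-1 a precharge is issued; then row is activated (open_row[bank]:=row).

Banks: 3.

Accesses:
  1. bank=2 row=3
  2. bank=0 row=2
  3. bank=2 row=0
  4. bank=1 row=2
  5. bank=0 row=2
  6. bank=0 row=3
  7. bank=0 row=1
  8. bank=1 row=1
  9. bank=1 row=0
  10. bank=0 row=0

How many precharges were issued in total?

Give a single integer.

Answer: 6

Derivation:
Acc 1: bank2 row3 -> MISS (open row3); precharges=0
Acc 2: bank0 row2 -> MISS (open row2); precharges=0
Acc 3: bank2 row0 -> MISS (open row0); precharges=1
Acc 4: bank1 row2 -> MISS (open row2); precharges=1
Acc 5: bank0 row2 -> HIT
Acc 6: bank0 row3 -> MISS (open row3); precharges=2
Acc 7: bank0 row1 -> MISS (open row1); precharges=3
Acc 8: bank1 row1 -> MISS (open row1); precharges=4
Acc 9: bank1 row0 -> MISS (open row0); precharges=5
Acc 10: bank0 row0 -> MISS (open row0); precharges=6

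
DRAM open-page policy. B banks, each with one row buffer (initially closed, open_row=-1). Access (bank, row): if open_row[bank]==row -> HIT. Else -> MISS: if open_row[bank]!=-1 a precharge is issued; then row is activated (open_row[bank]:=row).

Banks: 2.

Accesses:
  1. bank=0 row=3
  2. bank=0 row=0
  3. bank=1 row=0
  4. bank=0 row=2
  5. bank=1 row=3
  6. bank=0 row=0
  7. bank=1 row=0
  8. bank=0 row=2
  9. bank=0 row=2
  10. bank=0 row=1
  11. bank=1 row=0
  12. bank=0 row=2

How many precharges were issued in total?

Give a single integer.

Answer: 8

Derivation:
Acc 1: bank0 row3 -> MISS (open row3); precharges=0
Acc 2: bank0 row0 -> MISS (open row0); precharges=1
Acc 3: bank1 row0 -> MISS (open row0); precharges=1
Acc 4: bank0 row2 -> MISS (open row2); precharges=2
Acc 5: bank1 row3 -> MISS (open row3); precharges=3
Acc 6: bank0 row0 -> MISS (open row0); precharges=4
Acc 7: bank1 row0 -> MISS (open row0); precharges=5
Acc 8: bank0 row2 -> MISS (open row2); precharges=6
Acc 9: bank0 row2 -> HIT
Acc 10: bank0 row1 -> MISS (open row1); precharges=7
Acc 11: bank1 row0 -> HIT
Acc 12: bank0 row2 -> MISS (open row2); precharges=8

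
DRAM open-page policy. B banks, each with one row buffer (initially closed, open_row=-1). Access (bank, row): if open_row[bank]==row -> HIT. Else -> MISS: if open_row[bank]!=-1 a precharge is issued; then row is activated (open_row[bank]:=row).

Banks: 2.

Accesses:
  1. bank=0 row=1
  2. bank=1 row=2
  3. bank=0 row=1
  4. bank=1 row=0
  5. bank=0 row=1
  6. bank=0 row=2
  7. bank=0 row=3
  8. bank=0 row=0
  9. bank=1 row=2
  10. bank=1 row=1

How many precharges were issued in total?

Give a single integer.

Acc 1: bank0 row1 -> MISS (open row1); precharges=0
Acc 2: bank1 row2 -> MISS (open row2); precharges=0
Acc 3: bank0 row1 -> HIT
Acc 4: bank1 row0 -> MISS (open row0); precharges=1
Acc 5: bank0 row1 -> HIT
Acc 6: bank0 row2 -> MISS (open row2); precharges=2
Acc 7: bank0 row3 -> MISS (open row3); precharges=3
Acc 8: bank0 row0 -> MISS (open row0); precharges=4
Acc 9: bank1 row2 -> MISS (open row2); precharges=5
Acc 10: bank1 row1 -> MISS (open row1); precharges=6

Answer: 6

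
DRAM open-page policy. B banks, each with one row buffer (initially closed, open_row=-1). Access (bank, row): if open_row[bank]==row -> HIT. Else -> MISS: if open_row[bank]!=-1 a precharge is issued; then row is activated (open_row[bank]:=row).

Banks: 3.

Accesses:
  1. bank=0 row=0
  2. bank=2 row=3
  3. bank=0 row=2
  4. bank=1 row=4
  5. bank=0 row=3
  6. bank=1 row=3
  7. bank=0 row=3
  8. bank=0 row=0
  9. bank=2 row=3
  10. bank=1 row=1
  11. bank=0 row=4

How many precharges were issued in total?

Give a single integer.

Answer: 6

Derivation:
Acc 1: bank0 row0 -> MISS (open row0); precharges=0
Acc 2: bank2 row3 -> MISS (open row3); precharges=0
Acc 3: bank0 row2 -> MISS (open row2); precharges=1
Acc 4: bank1 row4 -> MISS (open row4); precharges=1
Acc 5: bank0 row3 -> MISS (open row3); precharges=2
Acc 6: bank1 row3 -> MISS (open row3); precharges=3
Acc 7: bank0 row3 -> HIT
Acc 8: bank0 row0 -> MISS (open row0); precharges=4
Acc 9: bank2 row3 -> HIT
Acc 10: bank1 row1 -> MISS (open row1); precharges=5
Acc 11: bank0 row4 -> MISS (open row4); precharges=6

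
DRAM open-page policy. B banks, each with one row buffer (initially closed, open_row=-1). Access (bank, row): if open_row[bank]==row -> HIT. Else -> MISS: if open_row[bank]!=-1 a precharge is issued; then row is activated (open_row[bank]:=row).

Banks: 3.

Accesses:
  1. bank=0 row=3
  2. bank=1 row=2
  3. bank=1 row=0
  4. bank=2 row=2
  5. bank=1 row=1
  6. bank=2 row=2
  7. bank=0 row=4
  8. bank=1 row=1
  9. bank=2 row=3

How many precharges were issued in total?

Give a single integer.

Answer: 4

Derivation:
Acc 1: bank0 row3 -> MISS (open row3); precharges=0
Acc 2: bank1 row2 -> MISS (open row2); precharges=0
Acc 3: bank1 row0 -> MISS (open row0); precharges=1
Acc 4: bank2 row2 -> MISS (open row2); precharges=1
Acc 5: bank1 row1 -> MISS (open row1); precharges=2
Acc 6: bank2 row2 -> HIT
Acc 7: bank0 row4 -> MISS (open row4); precharges=3
Acc 8: bank1 row1 -> HIT
Acc 9: bank2 row3 -> MISS (open row3); precharges=4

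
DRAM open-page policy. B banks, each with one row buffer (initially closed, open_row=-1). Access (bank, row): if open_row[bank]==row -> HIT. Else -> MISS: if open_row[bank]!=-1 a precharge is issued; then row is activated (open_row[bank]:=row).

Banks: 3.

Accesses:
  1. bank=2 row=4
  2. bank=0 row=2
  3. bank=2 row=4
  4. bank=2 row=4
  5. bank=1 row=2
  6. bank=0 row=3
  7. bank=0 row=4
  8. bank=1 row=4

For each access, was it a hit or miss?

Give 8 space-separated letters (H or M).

Acc 1: bank2 row4 -> MISS (open row4); precharges=0
Acc 2: bank0 row2 -> MISS (open row2); precharges=0
Acc 3: bank2 row4 -> HIT
Acc 4: bank2 row4 -> HIT
Acc 5: bank1 row2 -> MISS (open row2); precharges=0
Acc 6: bank0 row3 -> MISS (open row3); precharges=1
Acc 7: bank0 row4 -> MISS (open row4); precharges=2
Acc 8: bank1 row4 -> MISS (open row4); precharges=3

Answer: M M H H M M M M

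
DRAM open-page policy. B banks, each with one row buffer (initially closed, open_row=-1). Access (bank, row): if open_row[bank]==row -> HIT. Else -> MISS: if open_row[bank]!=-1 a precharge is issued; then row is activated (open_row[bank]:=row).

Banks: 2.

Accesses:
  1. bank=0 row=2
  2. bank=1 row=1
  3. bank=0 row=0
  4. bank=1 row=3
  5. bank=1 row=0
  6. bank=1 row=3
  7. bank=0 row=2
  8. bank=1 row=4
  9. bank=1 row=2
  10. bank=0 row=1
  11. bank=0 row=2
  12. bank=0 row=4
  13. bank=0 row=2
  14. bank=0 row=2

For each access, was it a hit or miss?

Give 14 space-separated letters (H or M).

Acc 1: bank0 row2 -> MISS (open row2); precharges=0
Acc 2: bank1 row1 -> MISS (open row1); precharges=0
Acc 3: bank0 row0 -> MISS (open row0); precharges=1
Acc 4: bank1 row3 -> MISS (open row3); precharges=2
Acc 5: bank1 row0 -> MISS (open row0); precharges=3
Acc 6: bank1 row3 -> MISS (open row3); precharges=4
Acc 7: bank0 row2 -> MISS (open row2); precharges=5
Acc 8: bank1 row4 -> MISS (open row4); precharges=6
Acc 9: bank1 row2 -> MISS (open row2); precharges=7
Acc 10: bank0 row1 -> MISS (open row1); precharges=8
Acc 11: bank0 row2 -> MISS (open row2); precharges=9
Acc 12: bank0 row4 -> MISS (open row4); precharges=10
Acc 13: bank0 row2 -> MISS (open row2); precharges=11
Acc 14: bank0 row2 -> HIT

Answer: M M M M M M M M M M M M M H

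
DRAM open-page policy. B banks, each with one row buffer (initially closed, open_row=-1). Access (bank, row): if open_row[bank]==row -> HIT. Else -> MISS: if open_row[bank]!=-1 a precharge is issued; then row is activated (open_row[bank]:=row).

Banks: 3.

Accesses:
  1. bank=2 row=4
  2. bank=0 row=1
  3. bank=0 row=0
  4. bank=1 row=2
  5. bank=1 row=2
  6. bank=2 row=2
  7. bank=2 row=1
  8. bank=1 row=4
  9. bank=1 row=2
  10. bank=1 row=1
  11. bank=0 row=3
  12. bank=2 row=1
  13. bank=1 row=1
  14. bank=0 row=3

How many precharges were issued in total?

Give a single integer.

Acc 1: bank2 row4 -> MISS (open row4); precharges=0
Acc 2: bank0 row1 -> MISS (open row1); precharges=0
Acc 3: bank0 row0 -> MISS (open row0); precharges=1
Acc 4: bank1 row2 -> MISS (open row2); precharges=1
Acc 5: bank1 row2 -> HIT
Acc 6: bank2 row2 -> MISS (open row2); precharges=2
Acc 7: bank2 row1 -> MISS (open row1); precharges=3
Acc 8: bank1 row4 -> MISS (open row4); precharges=4
Acc 9: bank1 row2 -> MISS (open row2); precharges=5
Acc 10: bank1 row1 -> MISS (open row1); precharges=6
Acc 11: bank0 row3 -> MISS (open row3); precharges=7
Acc 12: bank2 row1 -> HIT
Acc 13: bank1 row1 -> HIT
Acc 14: bank0 row3 -> HIT

Answer: 7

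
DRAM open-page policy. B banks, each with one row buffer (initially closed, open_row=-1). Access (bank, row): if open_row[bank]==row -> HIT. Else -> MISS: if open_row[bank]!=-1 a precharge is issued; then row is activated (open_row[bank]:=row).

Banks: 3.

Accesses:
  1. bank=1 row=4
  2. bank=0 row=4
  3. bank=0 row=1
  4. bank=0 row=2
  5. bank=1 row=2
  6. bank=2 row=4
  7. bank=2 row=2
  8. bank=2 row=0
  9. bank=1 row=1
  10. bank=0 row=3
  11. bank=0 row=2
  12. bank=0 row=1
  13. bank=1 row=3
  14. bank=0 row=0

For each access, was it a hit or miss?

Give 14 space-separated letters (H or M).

Acc 1: bank1 row4 -> MISS (open row4); precharges=0
Acc 2: bank0 row4 -> MISS (open row4); precharges=0
Acc 3: bank0 row1 -> MISS (open row1); precharges=1
Acc 4: bank0 row2 -> MISS (open row2); precharges=2
Acc 5: bank1 row2 -> MISS (open row2); precharges=3
Acc 6: bank2 row4 -> MISS (open row4); precharges=3
Acc 7: bank2 row2 -> MISS (open row2); precharges=4
Acc 8: bank2 row0 -> MISS (open row0); precharges=5
Acc 9: bank1 row1 -> MISS (open row1); precharges=6
Acc 10: bank0 row3 -> MISS (open row3); precharges=7
Acc 11: bank0 row2 -> MISS (open row2); precharges=8
Acc 12: bank0 row1 -> MISS (open row1); precharges=9
Acc 13: bank1 row3 -> MISS (open row3); precharges=10
Acc 14: bank0 row0 -> MISS (open row0); precharges=11

Answer: M M M M M M M M M M M M M M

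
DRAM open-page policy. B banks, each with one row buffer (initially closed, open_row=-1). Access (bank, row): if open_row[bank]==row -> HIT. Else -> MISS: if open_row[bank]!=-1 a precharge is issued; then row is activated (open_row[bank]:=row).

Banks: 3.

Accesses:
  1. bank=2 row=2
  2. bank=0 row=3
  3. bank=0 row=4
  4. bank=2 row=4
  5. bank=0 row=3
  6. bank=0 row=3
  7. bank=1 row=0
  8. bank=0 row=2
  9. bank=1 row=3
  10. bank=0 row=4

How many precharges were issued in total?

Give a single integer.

Answer: 6

Derivation:
Acc 1: bank2 row2 -> MISS (open row2); precharges=0
Acc 2: bank0 row3 -> MISS (open row3); precharges=0
Acc 3: bank0 row4 -> MISS (open row4); precharges=1
Acc 4: bank2 row4 -> MISS (open row4); precharges=2
Acc 5: bank0 row3 -> MISS (open row3); precharges=3
Acc 6: bank0 row3 -> HIT
Acc 7: bank1 row0 -> MISS (open row0); precharges=3
Acc 8: bank0 row2 -> MISS (open row2); precharges=4
Acc 9: bank1 row3 -> MISS (open row3); precharges=5
Acc 10: bank0 row4 -> MISS (open row4); precharges=6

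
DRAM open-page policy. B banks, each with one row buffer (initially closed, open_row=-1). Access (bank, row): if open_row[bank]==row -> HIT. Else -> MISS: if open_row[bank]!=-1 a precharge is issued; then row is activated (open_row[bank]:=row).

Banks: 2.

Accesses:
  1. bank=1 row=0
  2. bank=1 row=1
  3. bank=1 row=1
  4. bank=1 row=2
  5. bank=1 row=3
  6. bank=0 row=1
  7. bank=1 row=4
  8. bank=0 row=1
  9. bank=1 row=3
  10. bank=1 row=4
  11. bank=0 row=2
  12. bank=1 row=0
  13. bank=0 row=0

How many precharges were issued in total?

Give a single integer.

Answer: 9

Derivation:
Acc 1: bank1 row0 -> MISS (open row0); precharges=0
Acc 2: bank1 row1 -> MISS (open row1); precharges=1
Acc 3: bank1 row1 -> HIT
Acc 4: bank1 row2 -> MISS (open row2); precharges=2
Acc 5: bank1 row3 -> MISS (open row3); precharges=3
Acc 6: bank0 row1 -> MISS (open row1); precharges=3
Acc 7: bank1 row4 -> MISS (open row4); precharges=4
Acc 8: bank0 row1 -> HIT
Acc 9: bank1 row3 -> MISS (open row3); precharges=5
Acc 10: bank1 row4 -> MISS (open row4); precharges=6
Acc 11: bank0 row2 -> MISS (open row2); precharges=7
Acc 12: bank1 row0 -> MISS (open row0); precharges=8
Acc 13: bank0 row0 -> MISS (open row0); precharges=9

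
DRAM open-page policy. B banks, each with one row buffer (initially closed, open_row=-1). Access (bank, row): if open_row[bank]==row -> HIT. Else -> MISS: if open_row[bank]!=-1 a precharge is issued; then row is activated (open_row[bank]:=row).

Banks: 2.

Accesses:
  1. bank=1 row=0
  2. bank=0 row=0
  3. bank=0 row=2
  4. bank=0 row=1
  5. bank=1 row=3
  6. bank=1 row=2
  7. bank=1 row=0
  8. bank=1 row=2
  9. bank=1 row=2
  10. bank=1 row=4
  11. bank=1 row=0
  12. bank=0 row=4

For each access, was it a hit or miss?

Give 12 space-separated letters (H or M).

Answer: M M M M M M M M H M M M

Derivation:
Acc 1: bank1 row0 -> MISS (open row0); precharges=0
Acc 2: bank0 row0 -> MISS (open row0); precharges=0
Acc 3: bank0 row2 -> MISS (open row2); precharges=1
Acc 4: bank0 row1 -> MISS (open row1); precharges=2
Acc 5: bank1 row3 -> MISS (open row3); precharges=3
Acc 6: bank1 row2 -> MISS (open row2); precharges=4
Acc 7: bank1 row0 -> MISS (open row0); precharges=5
Acc 8: bank1 row2 -> MISS (open row2); precharges=6
Acc 9: bank1 row2 -> HIT
Acc 10: bank1 row4 -> MISS (open row4); precharges=7
Acc 11: bank1 row0 -> MISS (open row0); precharges=8
Acc 12: bank0 row4 -> MISS (open row4); precharges=9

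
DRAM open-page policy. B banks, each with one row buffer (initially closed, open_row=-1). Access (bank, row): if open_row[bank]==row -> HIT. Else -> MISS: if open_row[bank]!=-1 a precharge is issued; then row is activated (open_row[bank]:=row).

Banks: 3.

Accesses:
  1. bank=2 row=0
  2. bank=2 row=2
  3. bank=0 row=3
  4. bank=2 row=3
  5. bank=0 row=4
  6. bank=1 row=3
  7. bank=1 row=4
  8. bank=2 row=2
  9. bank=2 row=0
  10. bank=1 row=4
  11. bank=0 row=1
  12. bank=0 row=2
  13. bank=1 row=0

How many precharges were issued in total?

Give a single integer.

Answer: 9

Derivation:
Acc 1: bank2 row0 -> MISS (open row0); precharges=0
Acc 2: bank2 row2 -> MISS (open row2); precharges=1
Acc 3: bank0 row3 -> MISS (open row3); precharges=1
Acc 4: bank2 row3 -> MISS (open row3); precharges=2
Acc 5: bank0 row4 -> MISS (open row4); precharges=3
Acc 6: bank1 row3 -> MISS (open row3); precharges=3
Acc 7: bank1 row4 -> MISS (open row4); precharges=4
Acc 8: bank2 row2 -> MISS (open row2); precharges=5
Acc 9: bank2 row0 -> MISS (open row0); precharges=6
Acc 10: bank1 row4 -> HIT
Acc 11: bank0 row1 -> MISS (open row1); precharges=7
Acc 12: bank0 row2 -> MISS (open row2); precharges=8
Acc 13: bank1 row0 -> MISS (open row0); precharges=9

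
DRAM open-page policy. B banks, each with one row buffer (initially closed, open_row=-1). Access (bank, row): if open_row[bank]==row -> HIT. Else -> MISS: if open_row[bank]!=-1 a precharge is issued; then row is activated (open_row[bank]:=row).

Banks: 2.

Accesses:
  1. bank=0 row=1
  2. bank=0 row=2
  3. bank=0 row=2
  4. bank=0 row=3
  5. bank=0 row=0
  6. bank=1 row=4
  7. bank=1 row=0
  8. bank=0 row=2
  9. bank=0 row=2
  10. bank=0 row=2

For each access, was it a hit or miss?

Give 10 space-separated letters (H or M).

Acc 1: bank0 row1 -> MISS (open row1); precharges=0
Acc 2: bank0 row2 -> MISS (open row2); precharges=1
Acc 3: bank0 row2 -> HIT
Acc 4: bank0 row3 -> MISS (open row3); precharges=2
Acc 5: bank0 row0 -> MISS (open row0); precharges=3
Acc 6: bank1 row4 -> MISS (open row4); precharges=3
Acc 7: bank1 row0 -> MISS (open row0); precharges=4
Acc 8: bank0 row2 -> MISS (open row2); precharges=5
Acc 9: bank0 row2 -> HIT
Acc 10: bank0 row2 -> HIT

Answer: M M H M M M M M H H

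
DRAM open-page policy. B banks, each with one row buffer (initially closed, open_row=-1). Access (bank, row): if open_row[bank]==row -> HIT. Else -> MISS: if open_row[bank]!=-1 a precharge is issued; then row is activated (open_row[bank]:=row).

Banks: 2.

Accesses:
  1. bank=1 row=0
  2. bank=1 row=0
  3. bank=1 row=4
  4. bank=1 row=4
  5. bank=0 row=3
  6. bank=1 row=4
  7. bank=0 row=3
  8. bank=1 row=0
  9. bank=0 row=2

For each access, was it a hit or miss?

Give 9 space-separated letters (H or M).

Answer: M H M H M H H M M

Derivation:
Acc 1: bank1 row0 -> MISS (open row0); precharges=0
Acc 2: bank1 row0 -> HIT
Acc 3: bank1 row4 -> MISS (open row4); precharges=1
Acc 4: bank1 row4 -> HIT
Acc 5: bank0 row3 -> MISS (open row3); precharges=1
Acc 6: bank1 row4 -> HIT
Acc 7: bank0 row3 -> HIT
Acc 8: bank1 row0 -> MISS (open row0); precharges=2
Acc 9: bank0 row2 -> MISS (open row2); precharges=3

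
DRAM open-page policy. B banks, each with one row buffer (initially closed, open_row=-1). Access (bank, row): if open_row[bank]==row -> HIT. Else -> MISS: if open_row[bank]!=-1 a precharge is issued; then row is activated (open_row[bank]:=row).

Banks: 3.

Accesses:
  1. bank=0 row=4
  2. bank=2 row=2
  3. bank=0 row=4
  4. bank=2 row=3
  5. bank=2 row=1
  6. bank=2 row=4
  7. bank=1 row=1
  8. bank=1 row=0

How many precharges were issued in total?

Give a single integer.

Acc 1: bank0 row4 -> MISS (open row4); precharges=0
Acc 2: bank2 row2 -> MISS (open row2); precharges=0
Acc 3: bank0 row4 -> HIT
Acc 4: bank2 row3 -> MISS (open row3); precharges=1
Acc 5: bank2 row1 -> MISS (open row1); precharges=2
Acc 6: bank2 row4 -> MISS (open row4); precharges=3
Acc 7: bank1 row1 -> MISS (open row1); precharges=3
Acc 8: bank1 row0 -> MISS (open row0); precharges=4

Answer: 4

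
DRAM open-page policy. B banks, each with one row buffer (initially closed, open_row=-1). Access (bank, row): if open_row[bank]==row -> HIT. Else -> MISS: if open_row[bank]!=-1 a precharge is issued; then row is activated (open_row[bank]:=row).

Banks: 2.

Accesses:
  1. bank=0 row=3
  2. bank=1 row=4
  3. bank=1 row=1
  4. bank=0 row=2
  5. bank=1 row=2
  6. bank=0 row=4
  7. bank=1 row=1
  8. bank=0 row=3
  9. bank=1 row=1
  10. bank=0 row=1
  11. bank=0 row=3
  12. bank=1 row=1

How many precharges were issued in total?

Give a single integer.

Answer: 8

Derivation:
Acc 1: bank0 row3 -> MISS (open row3); precharges=0
Acc 2: bank1 row4 -> MISS (open row4); precharges=0
Acc 3: bank1 row1 -> MISS (open row1); precharges=1
Acc 4: bank0 row2 -> MISS (open row2); precharges=2
Acc 5: bank1 row2 -> MISS (open row2); precharges=3
Acc 6: bank0 row4 -> MISS (open row4); precharges=4
Acc 7: bank1 row1 -> MISS (open row1); precharges=5
Acc 8: bank0 row3 -> MISS (open row3); precharges=6
Acc 9: bank1 row1 -> HIT
Acc 10: bank0 row1 -> MISS (open row1); precharges=7
Acc 11: bank0 row3 -> MISS (open row3); precharges=8
Acc 12: bank1 row1 -> HIT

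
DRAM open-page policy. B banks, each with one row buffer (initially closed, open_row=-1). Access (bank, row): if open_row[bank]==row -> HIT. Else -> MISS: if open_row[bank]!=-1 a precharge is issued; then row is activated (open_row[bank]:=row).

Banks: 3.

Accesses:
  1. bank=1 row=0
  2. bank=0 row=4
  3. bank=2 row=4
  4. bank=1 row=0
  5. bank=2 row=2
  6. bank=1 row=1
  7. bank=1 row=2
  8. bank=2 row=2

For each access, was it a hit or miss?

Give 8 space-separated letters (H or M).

Answer: M M M H M M M H

Derivation:
Acc 1: bank1 row0 -> MISS (open row0); precharges=0
Acc 2: bank0 row4 -> MISS (open row4); precharges=0
Acc 3: bank2 row4 -> MISS (open row4); precharges=0
Acc 4: bank1 row0 -> HIT
Acc 5: bank2 row2 -> MISS (open row2); precharges=1
Acc 6: bank1 row1 -> MISS (open row1); precharges=2
Acc 7: bank1 row2 -> MISS (open row2); precharges=3
Acc 8: bank2 row2 -> HIT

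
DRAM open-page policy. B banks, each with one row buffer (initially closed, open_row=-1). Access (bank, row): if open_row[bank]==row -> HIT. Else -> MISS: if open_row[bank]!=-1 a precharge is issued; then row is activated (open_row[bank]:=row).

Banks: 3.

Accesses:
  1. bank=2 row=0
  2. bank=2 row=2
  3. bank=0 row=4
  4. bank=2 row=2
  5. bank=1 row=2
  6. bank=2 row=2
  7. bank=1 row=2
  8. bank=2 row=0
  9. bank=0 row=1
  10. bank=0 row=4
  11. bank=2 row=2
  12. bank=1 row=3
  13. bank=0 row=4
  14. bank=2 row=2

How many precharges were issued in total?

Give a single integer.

Acc 1: bank2 row0 -> MISS (open row0); precharges=0
Acc 2: bank2 row2 -> MISS (open row2); precharges=1
Acc 3: bank0 row4 -> MISS (open row4); precharges=1
Acc 4: bank2 row2 -> HIT
Acc 5: bank1 row2 -> MISS (open row2); precharges=1
Acc 6: bank2 row2 -> HIT
Acc 7: bank1 row2 -> HIT
Acc 8: bank2 row0 -> MISS (open row0); precharges=2
Acc 9: bank0 row1 -> MISS (open row1); precharges=3
Acc 10: bank0 row4 -> MISS (open row4); precharges=4
Acc 11: bank2 row2 -> MISS (open row2); precharges=5
Acc 12: bank1 row3 -> MISS (open row3); precharges=6
Acc 13: bank0 row4 -> HIT
Acc 14: bank2 row2 -> HIT

Answer: 6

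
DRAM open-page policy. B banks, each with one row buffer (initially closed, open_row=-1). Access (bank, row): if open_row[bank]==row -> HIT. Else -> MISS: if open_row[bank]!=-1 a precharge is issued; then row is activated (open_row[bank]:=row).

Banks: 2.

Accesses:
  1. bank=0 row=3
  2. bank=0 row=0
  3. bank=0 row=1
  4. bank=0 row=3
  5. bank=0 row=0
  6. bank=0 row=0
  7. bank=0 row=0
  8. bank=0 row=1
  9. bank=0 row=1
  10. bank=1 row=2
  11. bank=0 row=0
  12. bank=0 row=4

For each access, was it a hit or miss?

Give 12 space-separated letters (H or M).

Answer: M M M M M H H M H M M M

Derivation:
Acc 1: bank0 row3 -> MISS (open row3); precharges=0
Acc 2: bank0 row0 -> MISS (open row0); precharges=1
Acc 3: bank0 row1 -> MISS (open row1); precharges=2
Acc 4: bank0 row3 -> MISS (open row3); precharges=3
Acc 5: bank0 row0 -> MISS (open row0); precharges=4
Acc 6: bank0 row0 -> HIT
Acc 7: bank0 row0 -> HIT
Acc 8: bank0 row1 -> MISS (open row1); precharges=5
Acc 9: bank0 row1 -> HIT
Acc 10: bank1 row2 -> MISS (open row2); precharges=5
Acc 11: bank0 row0 -> MISS (open row0); precharges=6
Acc 12: bank0 row4 -> MISS (open row4); precharges=7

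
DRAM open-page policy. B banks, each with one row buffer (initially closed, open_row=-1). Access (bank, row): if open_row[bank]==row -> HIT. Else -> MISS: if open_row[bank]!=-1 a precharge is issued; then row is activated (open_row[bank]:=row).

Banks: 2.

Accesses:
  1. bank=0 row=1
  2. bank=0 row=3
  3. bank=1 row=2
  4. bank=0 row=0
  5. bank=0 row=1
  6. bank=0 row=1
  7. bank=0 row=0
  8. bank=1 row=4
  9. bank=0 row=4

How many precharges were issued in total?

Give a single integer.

Answer: 6

Derivation:
Acc 1: bank0 row1 -> MISS (open row1); precharges=0
Acc 2: bank0 row3 -> MISS (open row3); precharges=1
Acc 3: bank1 row2 -> MISS (open row2); precharges=1
Acc 4: bank0 row0 -> MISS (open row0); precharges=2
Acc 5: bank0 row1 -> MISS (open row1); precharges=3
Acc 6: bank0 row1 -> HIT
Acc 7: bank0 row0 -> MISS (open row0); precharges=4
Acc 8: bank1 row4 -> MISS (open row4); precharges=5
Acc 9: bank0 row4 -> MISS (open row4); precharges=6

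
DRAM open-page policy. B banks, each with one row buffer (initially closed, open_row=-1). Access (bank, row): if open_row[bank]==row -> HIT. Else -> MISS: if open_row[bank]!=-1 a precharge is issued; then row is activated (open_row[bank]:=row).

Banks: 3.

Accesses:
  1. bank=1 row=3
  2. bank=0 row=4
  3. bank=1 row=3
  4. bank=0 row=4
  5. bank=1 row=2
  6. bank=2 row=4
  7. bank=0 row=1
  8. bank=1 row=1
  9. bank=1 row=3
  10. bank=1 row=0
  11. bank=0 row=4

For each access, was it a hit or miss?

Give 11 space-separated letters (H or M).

Acc 1: bank1 row3 -> MISS (open row3); precharges=0
Acc 2: bank0 row4 -> MISS (open row4); precharges=0
Acc 3: bank1 row3 -> HIT
Acc 4: bank0 row4 -> HIT
Acc 5: bank1 row2 -> MISS (open row2); precharges=1
Acc 6: bank2 row4 -> MISS (open row4); precharges=1
Acc 7: bank0 row1 -> MISS (open row1); precharges=2
Acc 8: bank1 row1 -> MISS (open row1); precharges=3
Acc 9: bank1 row3 -> MISS (open row3); precharges=4
Acc 10: bank1 row0 -> MISS (open row0); precharges=5
Acc 11: bank0 row4 -> MISS (open row4); precharges=6

Answer: M M H H M M M M M M M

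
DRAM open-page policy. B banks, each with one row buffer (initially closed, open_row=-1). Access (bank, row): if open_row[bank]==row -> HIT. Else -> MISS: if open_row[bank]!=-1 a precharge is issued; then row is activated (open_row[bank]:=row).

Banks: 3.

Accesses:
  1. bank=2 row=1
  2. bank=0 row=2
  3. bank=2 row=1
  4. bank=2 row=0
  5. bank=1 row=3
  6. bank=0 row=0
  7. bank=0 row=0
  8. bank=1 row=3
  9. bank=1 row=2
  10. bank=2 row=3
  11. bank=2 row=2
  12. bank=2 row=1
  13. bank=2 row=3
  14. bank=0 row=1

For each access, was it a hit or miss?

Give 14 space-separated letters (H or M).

Acc 1: bank2 row1 -> MISS (open row1); precharges=0
Acc 2: bank0 row2 -> MISS (open row2); precharges=0
Acc 3: bank2 row1 -> HIT
Acc 4: bank2 row0 -> MISS (open row0); precharges=1
Acc 5: bank1 row3 -> MISS (open row3); precharges=1
Acc 6: bank0 row0 -> MISS (open row0); precharges=2
Acc 7: bank0 row0 -> HIT
Acc 8: bank1 row3 -> HIT
Acc 9: bank1 row2 -> MISS (open row2); precharges=3
Acc 10: bank2 row3 -> MISS (open row3); precharges=4
Acc 11: bank2 row2 -> MISS (open row2); precharges=5
Acc 12: bank2 row1 -> MISS (open row1); precharges=6
Acc 13: bank2 row3 -> MISS (open row3); precharges=7
Acc 14: bank0 row1 -> MISS (open row1); precharges=8

Answer: M M H M M M H H M M M M M M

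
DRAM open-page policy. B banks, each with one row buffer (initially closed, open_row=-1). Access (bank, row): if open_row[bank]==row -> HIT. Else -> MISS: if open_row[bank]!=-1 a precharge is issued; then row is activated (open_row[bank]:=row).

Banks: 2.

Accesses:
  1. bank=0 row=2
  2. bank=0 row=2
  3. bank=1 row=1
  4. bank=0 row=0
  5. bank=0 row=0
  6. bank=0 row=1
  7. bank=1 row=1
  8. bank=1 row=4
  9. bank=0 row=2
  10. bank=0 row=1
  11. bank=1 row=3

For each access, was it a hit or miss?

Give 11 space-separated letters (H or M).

Answer: M H M M H M H M M M M

Derivation:
Acc 1: bank0 row2 -> MISS (open row2); precharges=0
Acc 2: bank0 row2 -> HIT
Acc 3: bank1 row1 -> MISS (open row1); precharges=0
Acc 4: bank0 row0 -> MISS (open row0); precharges=1
Acc 5: bank0 row0 -> HIT
Acc 6: bank0 row1 -> MISS (open row1); precharges=2
Acc 7: bank1 row1 -> HIT
Acc 8: bank1 row4 -> MISS (open row4); precharges=3
Acc 9: bank0 row2 -> MISS (open row2); precharges=4
Acc 10: bank0 row1 -> MISS (open row1); precharges=5
Acc 11: bank1 row3 -> MISS (open row3); precharges=6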